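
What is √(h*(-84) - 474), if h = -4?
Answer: I*√138 ≈ 11.747*I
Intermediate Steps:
√(h*(-84) - 474) = √(-4*(-84) - 474) = √(336 - 474) = √(-138) = I*√138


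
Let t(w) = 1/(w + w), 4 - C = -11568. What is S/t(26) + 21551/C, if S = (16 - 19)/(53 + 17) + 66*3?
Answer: 4169937589/405020 ≈ 10296.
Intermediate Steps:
C = 11572 (C = 4 - 1*(-11568) = 4 + 11568 = 11572)
t(w) = 1/(2*w)
S = 13857/70 (S = -3/70 + 198 = 13857/70 ≈ 197.96)
S/t(26) + 21551/C = 13857/(70*(((½)/26))) + 21551/11572 = 13857/(70*(((½)*(1/26)))) + 21551*(1/11572) = 13857/(70*(1/52)) + 21551/11572 = (13857/70)*52 + 21551/11572 = 360282/35 + 21551/11572 = 4169937589/405020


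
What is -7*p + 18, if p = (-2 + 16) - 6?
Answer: -38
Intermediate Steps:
p = 8 (p = 14 - 6 = 8)
-7*p + 18 = -7*8 + 18 = -56 + 18 = -38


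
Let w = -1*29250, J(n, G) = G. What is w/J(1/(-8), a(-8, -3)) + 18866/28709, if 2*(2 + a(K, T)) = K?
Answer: 139975241/28709 ≈ 4875.7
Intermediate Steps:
a(K, T) = -2 + K/2
w = -29250
w/J(1/(-8), a(-8, -3)) + 18866/28709 = -29250/(-2 + (1/2)*(-8)) + 18866/28709 = -29250/(-2 - 4) + 18866*(1/28709) = -29250/(-6) + 18866/28709 = -29250*(-1/6) + 18866/28709 = 4875 + 18866/28709 = 139975241/28709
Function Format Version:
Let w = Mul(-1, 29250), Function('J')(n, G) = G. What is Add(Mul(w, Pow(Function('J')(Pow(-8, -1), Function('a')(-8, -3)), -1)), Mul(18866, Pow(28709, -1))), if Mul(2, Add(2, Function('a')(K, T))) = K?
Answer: Rational(139975241, 28709) ≈ 4875.7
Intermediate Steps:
Function('a')(K, T) = Add(-2, Mul(Rational(1, 2), K))
w = -29250
Add(Mul(w, Pow(Function('J')(Pow(-8, -1), Function('a')(-8, -3)), -1)), Mul(18866, Pow(28709, -1))) = Add(Mul(-29250, Pow(Add(-2, Mul(Rational(1, 2), -8)), -1)), Mul(18866, Pow(28709, -1))) = Add(Mul(-29250, Pow(Add(-2, -4), -1)), Mul(18866, Rational(1, 28709))) = Add(Mul(-29250, Pow(-6, -1)), Rational(18866, 28709)) = Add(Mul(-29250, Rational(-1, 6)), Rational(18866, 28709)) = Add(4875, Rational(18866, 28709)) = Rational(139975241, 28709)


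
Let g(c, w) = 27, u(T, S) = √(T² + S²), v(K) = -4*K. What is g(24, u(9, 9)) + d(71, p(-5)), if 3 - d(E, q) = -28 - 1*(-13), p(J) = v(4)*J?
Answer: 45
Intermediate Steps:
u(T, S) = √(S² + T²)
p(J) = -16*J (p(J) = (-4*4)*J = -16*J)
d(E, q) = 18 (d(E, q) = 3 - (-28 - 1*(-13)) = 3 - (-28 + 13) = 3 - 1*(-15) = 3 + 15 = 18)
g(24, u(9, 9)) + d(71, p(-5)) = 27 + 18 = 45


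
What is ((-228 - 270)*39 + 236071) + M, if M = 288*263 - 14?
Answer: 292379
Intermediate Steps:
M = 75730 (M = 75744 - 14 = 75730)
((-228 - 270)*39 + 236071) + M = ((-228 - 270)*39 + 236071) + 75730 = (-498*39 + 236071) + 75730 = (-19422 + 236071) + 75730 = 216649 + 75730 = 292379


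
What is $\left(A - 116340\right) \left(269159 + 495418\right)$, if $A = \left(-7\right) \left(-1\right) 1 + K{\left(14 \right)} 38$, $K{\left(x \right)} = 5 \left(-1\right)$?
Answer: $-89090805771$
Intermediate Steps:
$K{\left(x \right)} = -5$
$A = -183$ ($A = \left(-7\right) \left(-1\right) 1 - 190 = 7 \cdot 1 - 190 = 7 - 190 = -183$)
$\left(A - 116340\right) \left(269159 + 495418\right) = \left(-183 - 116340\right) \left(269159 + 495418\right) = \left(-116523\right) 764577 = -89090805771$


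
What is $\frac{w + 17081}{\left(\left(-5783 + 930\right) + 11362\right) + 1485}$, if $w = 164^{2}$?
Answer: $\frac{43977}{7994} \approx 5.5013$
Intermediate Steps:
$w = 26896$
$\frac{w + 17081}{\left(\left(-5783 + 930\right) + 11362\right) + 1485} = \frac{26896 + 17081}{\left(\left(-5783 + 930\right) + 11362\right) + 1485} = \frac{43977}{\left(-4853 + 11362\right) + 1485} = \frac{43977}{6509 + 1485} = \frac{43977}{7994}$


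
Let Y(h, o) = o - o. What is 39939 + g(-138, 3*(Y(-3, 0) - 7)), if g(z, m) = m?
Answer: 39918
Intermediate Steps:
Y(h, o) = 0
39939 + g(-138, 3*(Y(-3, 0) - 7)) = 39939 + 3*(0 - 7) = 39939 + 3*(-7) = 39939 - 21 = 39918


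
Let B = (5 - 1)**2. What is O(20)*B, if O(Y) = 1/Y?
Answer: 4/5 ≈ 0.80000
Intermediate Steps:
B = 16 (B = 4**2 = 16)
O(20)*B = 16/20 = (1/20)*16 = 4/5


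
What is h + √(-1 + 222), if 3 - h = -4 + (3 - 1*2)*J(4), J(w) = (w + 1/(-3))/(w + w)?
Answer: 157/24 + √221 ≈ 21.408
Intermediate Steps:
J(w) = (-⅓ + w)/(2*w) (J(w) = (w - ⅓)/((2*w)) = (-⅓ + w)*(1/(2*w)) = (-⅓ + w)/(2*w))
h = 157/24 (h = 3 - (-4 + (3 - 1*2)*((⅙)*(-1 + 3*4)/4)) = 3 - (-4 + (3 - 2)*((⅙)*(¼)*(-1 + 12))) = 3 - (-4 + 1*((⅙)*(¼)*11)) = 3 - (-4 + 1*(11/24)) = 3 - (-4 + 11/24) = 3 - 1*(-85/24) = 3 + 85/24 = 157/24 ≈ 6.5417)
h + √(-1 + 222) = 157/24 + √(-1 + 222) = 157/24 + √221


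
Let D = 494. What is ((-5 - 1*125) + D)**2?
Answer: 132496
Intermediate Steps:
((-5 - 1*125) + D)**2 = ((-5 - 1*125) + 494)**2 = ((-5 - 125) + 494)**2 = (-130 + 494)**2 = 364**2 = 132496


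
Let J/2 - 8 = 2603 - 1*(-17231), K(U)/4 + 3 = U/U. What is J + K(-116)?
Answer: 39676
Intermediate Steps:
K(U) = -8 (K(U) = -12 + 4*(U/U) = -12 + 4*1 = -12 + 4 = -8)
J = 39684 (J = 16 + 2*(2603 - 1*(-17231)) = 16 + 2*(2603 + 17231) = 16 + 2*19834 = 16 + 39668 = 39684)
J + K(-116) = 39684 - 8 = 39676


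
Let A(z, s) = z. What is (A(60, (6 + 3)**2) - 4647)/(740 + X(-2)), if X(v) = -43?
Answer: -4587/697 ≈ -6.5811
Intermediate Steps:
(A(60, (6 + 3)**2) - 4647)/(740 + X(-2)) = (60 - 4647)/(740 - 43) = -4587/697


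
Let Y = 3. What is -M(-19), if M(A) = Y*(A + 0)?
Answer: 57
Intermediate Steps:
M(A) = 3*A (M(A) = 3*(A + 0) = 3*A)
-M(-19) = -3*(-19) = -1*(-57) = 57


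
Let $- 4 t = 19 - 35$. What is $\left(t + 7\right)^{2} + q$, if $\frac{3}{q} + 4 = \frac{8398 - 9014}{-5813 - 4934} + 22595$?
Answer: $\frac{2670649954}{22071463} \approx 121.0$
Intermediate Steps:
$t = 4$ ($t = - \frac{19 - 35}{4} = \left(- \frac{1}{4}\right) \left(-16\right) = 4$)
$q = \frac{2931}{22071463}$ ($q = \frac{3}{-4 + \left(\frac{8398 - 9014}{-5813 - 4934} + 22595\right)} = \frac{3}{-4 + \left(- \frac{616}{-10747} + 22595\right)} = \frac{3}{-4 + \left(\left(-616\right) \left(- \frac{1}{10747}\right) + 22595\right)} = \frac{3}{-4 + \left(\frac{56}{977} + 22595\right)} = \frac{3}{-4 + \frac{22075371}{977}} = \frac{3}{\frac{22071463}{977}} = 3 \cdot \frac{977}{22071463} = \frac{2931}{22071463} \approx 0.0001328$)
$\left(t + 7\right)^{2} + q = \left(4 + 7\right)^{2} + \frac{2931}{22071463} = 11^{2} + \frac{2931}{22071463} = 121 + \frac{2931}{22071463} = \frac{2670649954}{22071463}$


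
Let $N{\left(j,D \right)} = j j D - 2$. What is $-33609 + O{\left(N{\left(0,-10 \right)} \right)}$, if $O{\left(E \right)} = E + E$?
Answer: $-33613$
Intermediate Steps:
$N{\left(j,D \right)} = -2 + D j^{2}$ ($N{\left(j,D \right)} = j^{2} D - 2 = D j^{2} - 2 = -2 + D j^{2}$)
$O{\left(E \right)} = 2 E$
$-33609 + O{\left(N{\left(0,-10 \right)} \right)} = -33609 + 2 \left(-2 - 10 \cdot 0^{2}\right) = -33609 + 2 \left(-2 - 0\right) = -33609 + 2 \left(-2 + 0\right) = -33609 + 2 \left(-2\right) = -33609 - 4 = -33613$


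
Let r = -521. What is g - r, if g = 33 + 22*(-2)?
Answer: 510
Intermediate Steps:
g = -11 (g = 33 - 44 = -11)
g - r = -11 - 1*(-521) = -11 + 521 = 510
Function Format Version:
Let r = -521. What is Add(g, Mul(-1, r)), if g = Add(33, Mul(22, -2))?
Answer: 510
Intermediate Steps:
g = -11 (g = Add(33, -44) = -11)
Add(g, Mul(-1, r)) = Add(-11, Mul(-1, -521)) = Add(-11, 521) = 510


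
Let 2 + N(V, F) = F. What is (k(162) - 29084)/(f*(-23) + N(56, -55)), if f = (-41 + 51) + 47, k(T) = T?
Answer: 14461/684 ≈ 21.142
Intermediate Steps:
N(V, F) = -2 + F
f = 57 (f = 10 + 47 = 57)
(k(162) - 29084)/(f*(-23) + N(56, -55)) = (162 - 29084)/(57*(-23) + (-2 - 55)) = -28922/(-1311 - 57) = -28922/(-1368) = -28922*(-1/1368) = 14461/684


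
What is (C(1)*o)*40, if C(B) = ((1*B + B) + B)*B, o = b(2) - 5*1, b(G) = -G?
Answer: -840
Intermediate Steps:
o = -7 (o = -1*2 - 5*1 = -2 - 5 = -7)
C(B) = 3*B² (C(B) = ((B + B) + B)*B = (2*B + B)*B = (3*B)*B = 3*B²)
(C(1)*o)*40 = ((3*1²)*(-7))*40 = ((3*1)*(-7))*40 = (3*(-7))*40 = -21*40 = -840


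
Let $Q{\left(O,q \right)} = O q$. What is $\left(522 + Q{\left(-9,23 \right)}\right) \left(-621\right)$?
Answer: $-195615$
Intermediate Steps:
$\left(522 + Q{\left(-9,23 \right)}\right) \left(-621\right) = \left(522 - 207\right) \left(-621\right) = 315 \left(-621\right) = -195615$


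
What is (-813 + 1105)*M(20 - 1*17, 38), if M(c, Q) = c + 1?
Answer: 1168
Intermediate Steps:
M(c, Q) = 1 + c
(-813 + 1105)*M(20 - 1*17, 38) = (-813 + 1105)*(1 + (20 - 1*17)) = 292*(1 + (20 - 17)) = 292*(1 + 3) = 292*4 = 1168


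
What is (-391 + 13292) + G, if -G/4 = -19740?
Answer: 91861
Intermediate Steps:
G = 78960 (G = -4*(-19740) = 78960)
(-391 + 13292) + G = (-391 + 13292) + 78960 = 12901 + 78960 = 91861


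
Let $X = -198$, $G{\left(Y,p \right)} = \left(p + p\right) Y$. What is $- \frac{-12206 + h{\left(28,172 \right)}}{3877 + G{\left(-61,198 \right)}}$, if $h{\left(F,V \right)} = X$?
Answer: $- \frac{1772}{2897} \approx -0.61167$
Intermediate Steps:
$G{\left(Y,p \right)} = 2 Y p$ ($G{\left(Y,p \right)} = 2 p Y = 2 Y p$)
$h{\left(F,V \right)} = -198$
$- \frac{-12206 + h{\left(28,172 \right)}}{3877 + G{\left(-61,198 \right)}} = - \frac{-12206 - 198}{3877 + 2 \left(-61\right) 198} = - \frac{-12404}{3877 - 24156} = - \frac{-12404}{-20279} = - \frac{\left(-12404\right) \left(-1\right)}{20279} = \left(-1\right) \frac{1772}{2897} = - \frac{1772}{2897}$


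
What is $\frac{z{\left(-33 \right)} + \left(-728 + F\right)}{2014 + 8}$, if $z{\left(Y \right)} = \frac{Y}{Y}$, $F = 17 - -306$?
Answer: $- \frac{202}{1011} \approx -0.1998$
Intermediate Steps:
$F = 323$ ($F = 17 + 306 = 323$)
$z{\left(Y \right)} = 1$
$\frac{z{\left(-33 \right)} + \left(-728 + F\right)}{2014 + 8} = \frac{1 + \left(-728 + 323\right)}{2014 + 8} = \frac{1 - 405}{2022} = \left(-404\right) \frac{1}{2022} = - \frac{202}{1011}$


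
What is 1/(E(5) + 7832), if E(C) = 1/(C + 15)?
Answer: 20/156641 ≈ 0.00012768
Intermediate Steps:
E(C) = 1/(15 + C)
1/(E(5) + 7832) = 1/(1/(15 + 5) + 7832) = 1/(1/20 + 7832) = 1/(156641/20) = 20/156641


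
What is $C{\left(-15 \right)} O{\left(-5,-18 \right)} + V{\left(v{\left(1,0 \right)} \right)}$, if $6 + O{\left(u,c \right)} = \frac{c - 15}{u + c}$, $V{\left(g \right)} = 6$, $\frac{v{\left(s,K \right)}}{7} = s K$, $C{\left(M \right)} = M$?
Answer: $\frac{1713}{23} \approx 74.478$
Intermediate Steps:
$v{\left(s,K \right)} = 7 K s$ ($v{\left(s,K \right)} = 7 s K = 7 K s$)
$O{\left(u,c \right)} = -6 + \frac{-15 + c}{c + u}$ ($O{\left(u,c \right)} = -6 + \frac{c - 15}{u + c} = -6 + \frac{-15 + c}{c + u}$)
$C{\left(-15 \right)} O{\left(-5,-18 \right)} + V{\left(v{\left(1,0 \right)} \right)} = - 15 \frac{-15 - -30 - -90}{-18 - 5} + 6 = - 15 \frac{-15 + 30 + 90}{-23} + 6 = - 15 \left(\left(- \frac{1}{23}\right) 105\right) + 6 = \left(-15\right) \left(- \frac{105}{23}\right) + 6 = \frac{1575}{23} + 6 = \frac{1713}{23}$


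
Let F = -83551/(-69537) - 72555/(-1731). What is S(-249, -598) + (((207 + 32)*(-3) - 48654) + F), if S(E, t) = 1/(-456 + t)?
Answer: -160465439887079/3253037142 ≈ -49328.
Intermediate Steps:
F = 133073944/3086373 (F = -83551*(-1/69537) - 72555*(-1/1731) = 6427/5349 + 24185/577 = 133073944/3086373 ≈ 43.117)
S(-249, -598) + (((207 + 32)*(-3) - 48654) + F) = 1/(-456 - 598) + (((207 + 32)*(-3) - 48654) + 133073944/3086373) = 1/(-1054) + ((239*(-3) - 48654) + 133073944/3086373) = -1/1054 + ((-717 - 48654) + 133073944/3086373) = -1/1054 + (-49371 + 133073944/3086373) = -1/1054 - 152244247439/3086373 = -160465439887079/3253037142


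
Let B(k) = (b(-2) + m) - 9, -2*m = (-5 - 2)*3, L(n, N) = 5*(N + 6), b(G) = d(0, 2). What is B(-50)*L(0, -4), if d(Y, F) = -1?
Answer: 5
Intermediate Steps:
b(G) = -1
L(n, N) = 30 + 5*N (L(n, N) = 5*(6 + N) = 30 + 5*N)
m = 21/2 (m = -(-5 - 2)*3/2 = -(-7)*3/2 = -1/2*(-21) = 21/2 ≈ 10.500)
B(k) = 1/2 (B(k) = (-1 + 21/2) - 9 = 19/2 - 9 = 1/2)
B(-50)*L(0, -4) = (30 + 5*(-4))/2 = (30 - 20)/2 = (1/2)*10 = 5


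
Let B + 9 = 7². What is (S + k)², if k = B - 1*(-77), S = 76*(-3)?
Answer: 12321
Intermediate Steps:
B = 40 (B = -9 + 7² = -9 + 49 = 40)
S = -228
k = 117 (k = 40 - 1*(-77) = 40 + 77 = 117)
(S + k)² = (-228 + 117)² = (-111)² = 12321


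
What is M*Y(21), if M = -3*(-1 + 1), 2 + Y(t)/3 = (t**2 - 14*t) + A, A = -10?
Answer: 0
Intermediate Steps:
Y(t) = -36 - 42*t + 3*t**2 (Y(t) = -6 + 3*((t**2 - 14*t) - 10) = -6 + 3*(-10 + t**2 - 14*t) = -6 + (-30 - 42*t + 3*t**2) = -36 - 42*t + 3*t**2)
M = 0 (M = -3*0 = 0)
M*Y(21) = 0*(-36 - 42*21 + 3*21**2) = 0*(-36 - 882 + 3*441) = 0*(-36 - 882 + 1323) = 0*405 = 0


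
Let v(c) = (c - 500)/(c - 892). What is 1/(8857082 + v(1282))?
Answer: 195/1727131381 ≈ 1.1290e-7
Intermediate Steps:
v(c) = (-500 + c)/(-892 + c)
1/(8857082 + v(1282)) = 1/(8857082 + (-500 + 1282)/(-892 + 1282)) = 1/(8857082 + 782/390) = 1/(8857082 + (1/390)*782) = 1/(8857082 + 391/195) = 1/(1727131381/195) = 195/1727131381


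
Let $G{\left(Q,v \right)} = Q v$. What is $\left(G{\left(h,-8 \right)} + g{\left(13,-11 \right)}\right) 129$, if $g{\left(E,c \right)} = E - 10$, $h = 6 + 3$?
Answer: $-8901$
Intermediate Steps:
$h = 9$
$g{\left(E,c \right)} = -10 + E$ ($g{\left(E,c \right)} = E - 10 = -10 + E$)
$\left(G{\left(h,-8 \right)} + g{\left(13,-11 \right)}\right) 129 = \left(9 \left(-8\right) + \left(-10 + 13\right)\right) 129 = \left(-72 + 3\right) 129 = \left(-69\right) 129 = -8901$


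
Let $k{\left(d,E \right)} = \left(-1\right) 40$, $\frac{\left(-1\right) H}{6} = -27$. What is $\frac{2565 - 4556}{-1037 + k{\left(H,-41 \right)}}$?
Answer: $\frac{1991}{1077} \approx 1.8487$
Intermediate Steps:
$H = 162$ ($H = \left(-6\right) \left(-27\right) = 162$)
$k{\left(d,E \right)} = -40$
$\frac{2565 - 4556}{-1037 + k{\left(H,-41 \right)}} = \frac{2565 - 4556}{-1037 - 40} = - \frac{1991}{-1077} = \left(-1991\right) \left(- \frac{1}{1077}\right) = \frac{1991}{1077}$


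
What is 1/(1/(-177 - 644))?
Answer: -821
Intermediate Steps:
1/(1/(-177 - 644)) = 1/(1/(-821)) = 1/(-1/821) = -821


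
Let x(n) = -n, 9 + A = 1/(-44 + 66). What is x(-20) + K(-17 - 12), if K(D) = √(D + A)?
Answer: 20 + I*√18370/22 ≈ 20.0 + 6.1607*I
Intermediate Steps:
A = -197/22 (A = -9 + 1/(-44 + 66) = -9 + 1/22 = -197/22 ≈ -8.9545)
K(D) = √(-197/22 + D) (K(D) = √(D - 197/22) = √(-197/22 + D))
x(-20) + K(-17 - 12) = -1*(-20) + √(-4334 + 484*(-17 - 12))/22 = 20 + √(-4334 + 484*(-29))/22 = 20 + √(-4334 - 14036)/22 = 20 + √(-18370)/22 = 20 + (I*√18370)/22 = 20 + I*√18370/22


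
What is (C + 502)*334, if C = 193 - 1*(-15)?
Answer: 237140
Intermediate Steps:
C = 208 (C = 193 + 15 = 208)
(C + 502)*334 = (208 + 502)*334 = 710*334 = 237140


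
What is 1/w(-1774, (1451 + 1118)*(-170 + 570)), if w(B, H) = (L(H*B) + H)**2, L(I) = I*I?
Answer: 1/11043604482751223044670086033113760000 ≈ 9.0550e-38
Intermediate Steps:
L(I) = I**2
w(B, H) = (H + B**2*H**2)**2 (w(B, H) = ((H*B)**2 + H)**2 = ((B*H)**2 + H)**2 = (B**2*H**2 + H)**2 = (H + B**2*H**2)**2)
1/w(-1774, (1451 + 1118)*(-170 + 570)) = 1/(((1451 + 1118)*(-170 + 570))**2*(1 + ((1451 + 1118)*(-170 + 570))*(-1774)**2)**2) = 1/((2569*400)**2*(1 + (2569*400)*3147076)**2) = 1/(1027600**2*(1 + 1027600*3147076)**2) = 1/(1055961760000*(1 + 3233935297600)**2) = 1/(1055961760000*3233935297601**2) = 1/(1055961760000*10458337509069668436355201) = 1/11043604482751223044670086033113760000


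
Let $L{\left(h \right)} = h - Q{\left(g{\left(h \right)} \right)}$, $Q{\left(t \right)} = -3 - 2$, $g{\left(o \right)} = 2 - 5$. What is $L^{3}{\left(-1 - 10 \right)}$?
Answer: $-216$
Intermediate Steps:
$g{\left(o \right)} = -3$ ($g{\left(o \right)} = 2 - 5 = -3$)
$Q{\left(t \right)} = -5$
$L{\left(h \right)} = 5 + h$ ($L{\left(h \right)} = h - -5 = h + 5 = 5 + h$)
$L^{3}{\left(-1 - 10 \right)} = \left(5 - 11\right)^{3} = \left(-6\right)^{3} = -216$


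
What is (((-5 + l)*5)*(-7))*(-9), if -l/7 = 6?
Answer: -14805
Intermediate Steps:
l = -42 (l = -7*6 = -42)
(((-5 + l)*5)*(-7))*(-9) = (((-5 - 42)*5)*(-7))*(-9) = (-47*5*(-7))*(-9) = -235*(-7)*(-9) = 1645*(-9) = -14805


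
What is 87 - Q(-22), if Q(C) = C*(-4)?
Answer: -1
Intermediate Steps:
Q(C) = -4*C
87 - Q(-22) = 87 - (-4)*(-22) = 87 - 1*88 = 87 - 88 = -1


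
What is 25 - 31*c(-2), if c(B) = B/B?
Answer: -6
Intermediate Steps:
c(B) = 1
25 - 31*c(-2) = 25 - 31*1 = 25 - 31 = -6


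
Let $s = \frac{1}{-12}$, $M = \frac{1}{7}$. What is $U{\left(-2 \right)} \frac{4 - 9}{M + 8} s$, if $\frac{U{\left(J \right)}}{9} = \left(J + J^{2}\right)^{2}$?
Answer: $\frac{35}{19} \approx 1.8421$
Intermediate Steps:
$M = \frac{1}{7} \approx 0.14286$
$U{\left(J \right)} = 9 \left(J + J^{2}\right)^{2}$
$s = - \frac{1}{12} \approx -0.083333$
$U{\left(-2 \right)} \frac{4 - 9}{M + 8} s = 9 \left(-2\right)^{2} \left(1 - 2\right)^{2} \frac{4 - 9}{\frac{1}{7} + 8} \left(- \frac{1}{12}\right) = 9 \cdot 4 \left(-1\right)^{2} \left(- \frac{5}{\frac{57}{7}}\right) \left(- \frac{1}{12}\right) = 9 \cdot 4 \cdot 1 \left(\left(-5\right) \frac{7}{57}\right) \left(- \frac{1}{12}\right) = 36 \left(- \frac{35}{57}\right) \left(- \frac{1}{12}\right) = \left(- \frac{420}{19}\right) \left(- \frac{1}{12}\right) = \frac{35}{19}$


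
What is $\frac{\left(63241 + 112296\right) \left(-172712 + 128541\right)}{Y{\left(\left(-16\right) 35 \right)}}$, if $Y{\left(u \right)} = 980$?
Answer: $- \frac{7753644827}{980} \approx -7.9119 \cdot 10^{6}$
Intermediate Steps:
$\frac{\left(63241 + 112296\right) \left(-172712 + 128541\right)}{Y{\left(\left(-16\right) 35 \right)}} = \frac{\left(63241 + 112296\right) \left(-172712 + 128541\right)}{980} = 175537 \left(-44171\right) \frac{1}{980} = \left(-7753644827\right) \frac{1}{980} = - \frac{7753644827}{980}$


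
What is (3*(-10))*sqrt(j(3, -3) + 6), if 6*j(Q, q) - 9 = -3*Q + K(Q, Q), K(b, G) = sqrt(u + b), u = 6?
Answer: -15*sqrt(26) ≈ -76.485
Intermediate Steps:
K(b, G) = sqrt(6 + b)
j(Q, q) = 3/2 - Q/2 + sqrt(6 + Q)/6 (j(Q, q) = 3/2 + (-3*Q + sqrt(6 + Q))/6 = 3/2 + (sqrt(6 + Q) - 3*Q)/6 = 3/2 + (-Q/2 + sqrt(6 + Q)/6) = 3/2 - Q/2 + sqrt(6 + Q)/6)
(3*(-10))*sqrt(j(3, -3) + 6) = (3*(-10))*sqrt((3/2 - 1/2*3 + sqrt(6 + 3)/6) + 6) = -30*sqrt((3/2 - 3/2 + sqrt(9)/6) + 6) = -30*sqrt((3/2 - 3/2 + (1/6)*3) + 6) = -30*sqrt((3/2 - 3/2 + 1/2) + 6) = -30*sqrt(1/2 + 6) = -15*sqrt(26)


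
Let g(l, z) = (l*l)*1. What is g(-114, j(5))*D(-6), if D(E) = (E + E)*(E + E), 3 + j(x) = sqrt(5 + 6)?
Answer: 1871424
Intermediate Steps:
j(x) = -3 + sqrt(11) (j(x) = -3 + sqrt(5 + 6) = -3 + sqrt(11))
g(l, z) = l**2 (g(l, z) = l**2*1 = l**2)
D(E) = 4*E**2 (D(E) = (2*E)*(2*E) = 4*E**2)
g(-114, j(5))*D(-6) = (-114)**2*(4*(-6)**2) = 12996*(4*36) = 12996*144 = 1871424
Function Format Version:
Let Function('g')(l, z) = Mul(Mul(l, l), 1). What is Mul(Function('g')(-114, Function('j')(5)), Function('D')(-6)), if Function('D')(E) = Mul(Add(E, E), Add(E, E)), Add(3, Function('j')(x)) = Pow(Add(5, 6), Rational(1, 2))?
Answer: 1871424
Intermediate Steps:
Function('j')(x) = Add(-3, Pow(11, Rational(1, 2))) (Function('j')(x) = Add(-3, Pow(Add(5, 6), Rational(1, 2))) = Add(-3, Pow(11, Rational(1, 2))))
Function('g')(l, z) = Pow(l, 2) (Function('g')(l, z) = Mul(Pow(l, 2), 1) = Pow(l, 2))
Function('D')(E) = Mul(4, Pow(E, 2)) (Function('D')(E) = Mul(Mul(2, E), Mul(2, E)) = Mul(4, Pow(E, 2)))
Mul(Function('g')(-114, Function('j')(5)), Function('D')(-6)) = Mul(Pow(-114, 2), Mul(4, Pow(-6, 2))) = Mul(12996, Mul(4, 36)) = Mul(12996, 144) = 1871424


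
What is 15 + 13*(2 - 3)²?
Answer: 28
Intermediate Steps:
15 + 13*(2 - 3)² = 15 + 13*(-1)² = 15 + 13*1 = 15 + 13 = 28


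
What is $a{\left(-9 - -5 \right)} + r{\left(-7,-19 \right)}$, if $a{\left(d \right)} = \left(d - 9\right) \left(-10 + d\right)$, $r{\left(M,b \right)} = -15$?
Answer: $167$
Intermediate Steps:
$a{\left(d \right)} = \left(-10 + d\right) \left(-9 + d\right)$ ($a{\left(d \right)} = \left(-9 + d\right) \left(-10 + d\right) = \left(-10 + d\right) \left(-9 + d\right)$)
$a{\left(-9 - -5 \right)} + r{\left(-7,-19 \right)} = \left(90 + \left(-9 - -5\right)^{2} - 19 \left(-9 - -5\right)\right) - 15 = \left(90 + \left(-9 + 5\right)^{2} - 19 \left(-9 + 5\right)\right) - 15 = \left(90 + \left(-4\right)^{2} - -76\right) - 15 = \left(90 + 16 + 76\right) - 15 = 182 - 15 = 167$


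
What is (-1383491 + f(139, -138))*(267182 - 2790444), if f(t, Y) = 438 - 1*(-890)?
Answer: 3487559375706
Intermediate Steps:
f(t, Y) = 1328 (f(t, Y) = 438 + 890 = 1328)
(-1383491 + f(139, -138))*(267182 - 2790444) = (-1383491 + 1328)*(267182 - 2790444) = -1382163*(-2523262) = 3487559375706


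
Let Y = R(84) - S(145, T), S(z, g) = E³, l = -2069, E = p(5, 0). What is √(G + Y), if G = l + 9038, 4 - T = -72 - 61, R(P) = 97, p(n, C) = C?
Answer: √7066 ≈ 84.059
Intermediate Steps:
E = 0
T = 137 (T = 4 - (-72 - 61) = 4 - 1*(-133) = 4 + 133 = 137)
S(z, g) = 0 (S(z, g) = 0³ = 0)
G = 6969 (G = -2069 + 9038 = 6969)
Y = 97 (Y = 97 - 1*0 = 97 + 0 = 97)
√(G + Y) = √(6969 + 97) = √7066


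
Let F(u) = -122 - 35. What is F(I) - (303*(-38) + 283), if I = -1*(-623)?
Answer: 11074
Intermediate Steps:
I = 623
F(u) = -157
F(I) - (303*(-38) + 283) = -157 - (303*(-38) + 283) = -157 - (-11514 + 283) = -157 - 1*(-11231) = -157 + 11231 = 11074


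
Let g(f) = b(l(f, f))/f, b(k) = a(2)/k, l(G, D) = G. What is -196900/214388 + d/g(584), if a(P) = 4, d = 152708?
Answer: 697859465749239/53597 ≈ 1.3020e+10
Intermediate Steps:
b(k) = 4/k
g(f) = 4/f**2 (g(f) = (4/f)/f = 4/f**2)
-196900/214388 + d/g(584) = -196900/214388 + 152708/((4/584**2)) = -196900*1/214388 + 152708/((4*(1/341056))) = -49225/53597 + 152708/(1/85264) = -49225/53597 + 152708*85264 = -49225/53597 + 13020494912 = 697859465749239/53597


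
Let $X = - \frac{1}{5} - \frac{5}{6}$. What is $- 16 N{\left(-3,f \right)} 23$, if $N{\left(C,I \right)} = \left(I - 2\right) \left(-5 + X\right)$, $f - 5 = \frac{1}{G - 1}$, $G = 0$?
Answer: $\frac{66608}{15} \approx 4440.5$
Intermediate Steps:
$X = - \frac{31}{30}$ ($X = \left(-1\right) \frac{1}{5} - \frac{5}{6} = - \frac{1}{5} - \frac{5}{6} = - \frac{31}{30} \approx -1.0333$)
$f = 4$ ($f = 5 + \frac{1}{0 - 1} = 5 + \frac{1}{-1} = 5 - 1 = 4$)
$N{\left(C,I \right)} = \frac{181}{15} - \frac{181 I}{30}$ ($N{\left(C,I \right)} = \left(I - 2\right) \left(-5 - \frac{31}{30}\right) = \left(-2 + I\right) \left(- \frac{181}{30}\right) = \frac{181}{15} - \frac{181 I}{30}$)
$- 16 N{\left(-3,f \right)} 23 = - 16 \left(\frac{181}{15} - \frac{362}{15}\right) 23 = \left(-16\right) \left(- \frac{181}{15}\right) 23 = \frac{2896}{15} \cdot 23 = \frac{66608}{15}$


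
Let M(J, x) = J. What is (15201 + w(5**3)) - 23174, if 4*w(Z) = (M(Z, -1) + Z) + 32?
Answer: -15805/2 ≈ -7902.5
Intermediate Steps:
w(Z) = 8 + Z/2 (w(Z) = ((Z + Z) + 32)/4 = (2*Z + 32)/4 = (32 + 2*Z)/4 = 8 + Z/2)
(15201 + w(5**3)) - 23174 = (15201 + (8 + (1/2)*5**3)) - 23174 = (15201 + (8 + (1/2)*125)) - 23174 = (15201 + (8 + 125/2)) - 23174 = (15201 + 141/2) - 23174 = 30543/2 - 23174 = -15805/2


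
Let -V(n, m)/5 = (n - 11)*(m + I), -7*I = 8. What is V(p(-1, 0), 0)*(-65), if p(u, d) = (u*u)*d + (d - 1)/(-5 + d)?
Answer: 28080/7 ≈ 4011.4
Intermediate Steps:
I = -8/7 (I = -⅐*8 = -8/7 ≈ -1.1429)
p(u, d) = d*u² + (-1 + d)/(-5 + d) (p(u, d) = u²*d + (-1 + d)/(-5 + d) = d*u² + (-1 + d)/(-5 + d))
V(n, m) = -5*(-11 + n)*(-8/7 + m) (V(n, m) = -5*(n - 11)*(m - 8/7) = -5*(-11 + n)*(-8/7 + m))
V(p(-1, 0), 0)*(-65) = (-440/7 + 55*0 + 40*((-1 + 0 + 0²*(-1)² - 5*0*(-1)²)/(-5 + 0))/7 - 5*0*(-1 + 0 + 0²*(-1)² - 5*0*(-1)²)/(-5 + 0))*(-65) = (-440/7 + 0 + 40*((-1 + 0 + 0*1 - 5*0*1)/(-5))/7 - 5*0*(-1 + 0 + 0*1 - 5*0*1)/(-5))*(-65) = (-440/7 + 0 + 40*(-(-1 + 0 + 0 + 0)/5)/7 - 5*0*(-(-1 + 0 + 0 + 0)/5))*(-65) = (-440/7 + 0 + 40*(-⅕*(-1))/7 - 5*0*(-⅕*(-1)))*(-65) = (-440/7 + 0 + (40/7)*(⅕) - 5*0*⅕)*(-65) = (-440/7 + 0 + 8/7 + 0)*(-65) = -432/7*(-65) = 28080/7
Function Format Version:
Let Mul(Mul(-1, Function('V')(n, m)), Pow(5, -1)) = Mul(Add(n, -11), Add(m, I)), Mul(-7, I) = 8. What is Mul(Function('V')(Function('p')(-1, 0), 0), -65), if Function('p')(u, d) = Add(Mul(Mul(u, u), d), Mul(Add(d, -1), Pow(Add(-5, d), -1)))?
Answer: Rational(28080, 7) ≈ 4011.4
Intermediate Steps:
I = Rational(-8, 7) (I = Mul(Rational(-1, 7), 8) = Rational(-8, 7) ≈ -1.1429)
Function('p')(u, d) = Add(Mul(d, Pow(u, 2)), Mul(Pow(Add(-5, d), -1), Add(-1, d))) (Function('p')(u, d) = Add(Mul(Pow(u, 2), d), Mul(Add(-1, d), Pow(Add(-5, d), -1))) = Add(Mul(d, Pow(u, 2)), Mul(Pow(Add(-5, d), -1), Add(-1, d))))
Function('V')(n, m) = Mul(-5, Add(-11, n), Add(Rational(-8, 7), m)) (Function('V')(n, m) = Mul(-5, Mul(Add(n, -11), Add(m, Rational(-8, 7)))) = Mul(-5, Mul(Add(-11, n), Add(Rational(-8, 7), m))) = Mul(-5, Add(-11, n), Add(Rational(-8, 7), m)))
Mul(Function('V')(Function('p')(-1, 0), 0), -65) = Mul(Add(Rational(-440, 7), Mul(55, 0), Mul(Rational(40, 7), Mul(Pow(Add(-5, 0), -1), Add(-1, 0, Mul(Pow(0, 2), Pow(-1, 2)), Mul(-5, 0, Pow(-1, 2))))), Mul(-5, 0, Mul(Pow(Add(-5, 0), -1), Add(-1, 0, Mul(Pow(0, 2), Pow(-1, 2)), Mul(-5, 0, Pow(-1, 2)))))), -65) = Mul(Add(Rational(-440, 7), 0, Mul(Rational(40, 7), Mul(Pow(-5, -1), Add(-1, 0, Mul(0, 1), Mul(-5, 0, 1)))), Mul(-5, 0, Mul(Pow(-5, -1), Add(-1, 0, Mul(0, 1), Mul(-5, 0, 1))))), -65) = Mul(Add(Rational(-440, 7), 0, Mul(Rational(40, 7), Mul(Rational(-1, 5), Add(-1, 0, 0, 0))), Mul(-5, 0, Mul(Rational(-1, 5), Add(-1, 0, 0, 0)))), -65) = Mul(Add(Rational(-440, 7), 0, Mul(Rational(40, 7), Mul(Rational(-1, 5), -1)), Mul(-5, 0, Mul(Rational(-1, 5), -1))), -65) = Mul(Add(Rational(-440, 7), 0, Mul(Rational(40, 7), Rational(1, 5)), Mul(-5, 0, Rational(1, 5))), -65) = Mul(Add(Rational(-440, 7), 0, Rational(8, 7), 0), -65) = Mul(Rational(-432, 7), -65) = Rational(28080, 7)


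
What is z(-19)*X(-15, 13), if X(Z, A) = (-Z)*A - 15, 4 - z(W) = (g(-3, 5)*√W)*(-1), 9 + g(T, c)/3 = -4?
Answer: 720 - 7020*I*√19 ≈ 720.0 - 30599.0*I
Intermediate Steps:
g(T, c) = -39 (g(T, c) = -27 + 3*(-4) = -27 - 12 = -39)
z(W) = 4 - 39*√W (z(W) = 4 - (-39*√W)*(-1) = 4 - 39*√W)
X(Z, A) = -15 - A*Z (X(Z, A) = -A*Z - 15 = -15 - A*Z)
z(-19)*X(-15, 13) = (4 - 39*I*√19)*(-15 - 1*13*(-15)) = (4 - 39*I*√19)*(-15 + 195) = (4 - 39*I*√19)*180 = 720 - 7020*I*√19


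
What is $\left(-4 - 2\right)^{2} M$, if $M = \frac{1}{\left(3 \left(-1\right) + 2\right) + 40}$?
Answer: $\frac{12}{13} \approx 0.92308$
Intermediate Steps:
$M = \frac{1}{39}$ ($M = \frac{1}{\left(-3 + 2\right) + 40} = \frac{1}{-1 + 40} = \frac{1}{39} \approx 0.025641$)
$\left(-4 - 2\right)^{2} M = \left(-4 - 2\right)^{2} \cdot \frac{1}{39} = \left(-6\right)^{2} \cdot \frac{1}{39} = 36 \cdot \frac{1}{39} = \frac{12}{13}$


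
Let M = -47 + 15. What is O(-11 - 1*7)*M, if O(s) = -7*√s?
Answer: 672*I*√2 ≈ 950.35*I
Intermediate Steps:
M = -32
O(-11 - 1*7)*M = -7*√(-11 - 1*7)*(-32) = -7*√(-11 - 7)*(-32) = -21*I*√2*(-32) = 672*I*√2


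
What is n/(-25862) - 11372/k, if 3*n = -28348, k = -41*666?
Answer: 138031540/176546943 ≈ 0.78184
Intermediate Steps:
k = -27306
n = -28348/3 (n = (⅓)*(-28348) = -28348/3 ≈ -9449.3)
n/(-25862) - 11372/k = -28348/3/(-25862) - 11372/(-27306) = -28348/3*(-1/25862) - 11372*(-1/27306) = 14174/38793 + 5686/13653 = 138031540/176546943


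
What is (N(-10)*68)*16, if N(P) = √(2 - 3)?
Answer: 1088*I ≈ 1088.0*I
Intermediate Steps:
N(P) = I (N(P) = √(-1) = I)
(N(-10)*68)*16 = (I*68)*16 = (68*I)*16 = 1088*I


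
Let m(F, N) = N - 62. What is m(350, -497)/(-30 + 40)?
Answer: -559/10 ≈ -55.900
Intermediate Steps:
m(F, N) = -62 + N
m(350, -497)/(-30 + 40) = (-62 - 497)/(-30 + 40) = -559/10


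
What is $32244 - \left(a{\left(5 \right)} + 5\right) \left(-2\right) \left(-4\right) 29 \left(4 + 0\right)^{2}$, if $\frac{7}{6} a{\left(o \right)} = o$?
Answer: $- \frac{15572}{7} \approx -2224.6$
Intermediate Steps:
$a{\left(o \right)} = \frac{6 o}{7}$
$32244 - \left(a{\left(5 \right)} + 5\right) \left(-2\right) \left(-4\right) 29 \left(4 + 0\right)^{2} = 32244 - \left(\frac{6}{7} \cdot 5 + 5\right) \left(-2\right) \left(-4\right) 29 \left(4 + 0\right)^{2} = 32244 - \left(\frac{30}{7} + 5\right) \left(-2\right) \left(-4\right) 29 \cdot 4^{2} = 32244 - \frac{65}{7} \left(-2\right) \left(-4\right) 29 \cdot 16 = 32244 - \left(- \frac{130}{7}\right) \left(-4\right) 29 \cdot 16 = 32244 - \frac{520}{7} \cdot 29 \cdot 16 = 32244 - \frac{15080}{7} \cdot 16 = 32244 - \frac{241280}{7} = - \frac{15572}{7}$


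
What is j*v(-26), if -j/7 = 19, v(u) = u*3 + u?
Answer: 13832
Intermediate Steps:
v(u) = 4*u (v(u) = 3*u + u = 4*u)
j = -133 (j = -7*19 = -133)
j*v(-26) = -532*(-26) = -133*(-104) = 13832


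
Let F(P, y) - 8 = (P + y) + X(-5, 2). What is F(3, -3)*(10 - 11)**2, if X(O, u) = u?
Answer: 10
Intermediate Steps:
F(P, y) = 10 + P + y (F(P, y) = 8 + ((P + y) + 2) = 8 + (2 + P + y) = 10 + P + y)
F(3, -3)*(10 - 11)**2 = (10 + 3 - 3)*(10 - 11)**2 = 10*(-1)**2 = 10*1 = 10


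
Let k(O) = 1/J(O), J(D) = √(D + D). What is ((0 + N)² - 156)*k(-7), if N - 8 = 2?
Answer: 4*I*√14 ≈ 14.967*I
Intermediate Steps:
N = 10 (N = 8 + 2 = 10)
J(D) = √2*√D (J(D) = √(2*D) = √2*√D)
k(O) = √2/(2*√O) (k(O) = 1/(√2*√O) = √2/(2*√O))
((0 + N)² - 156)*k(-7) = ((0 + 10)² - 156)*(√2/(2*√(-7))) = (10² - 156)*(√2*(-I*√7/7)/2) = (100 - 156)*(-I*√14/14) = -(-4)*I*√14 = 4*I*√14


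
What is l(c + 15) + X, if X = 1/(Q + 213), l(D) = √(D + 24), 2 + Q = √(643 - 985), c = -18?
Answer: 211/44863 + √21 - 3*I*√38/44863 ≈ 4.5873 - 0.00041222*I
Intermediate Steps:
Q = -2 + 3*I*√38 (Q = -2 + √(643 - 985) = -2 + √(-342) = -2 + 3*I*√38 ≈ -2.0 + 18.493*I)
l(D) = √(24 + D)
X = 1/(211 + 3*I*√38) (X = 1/((-2 + 3*I*√38) + 213) = 1/(211 + 3*I*√38) ≈ 0.0047032 - 0.00041222*I)
l(c + 15) + X = √(24 + (-18 + 15)) + (211/44863 - 3*I*√38/44863) = √(24 - 3) + (211/44863 - 3*I*√38/44863) = √21 + (211/44863 - 3*I*√38/44863) = 211/44863 + √21 - 3*I*√38/44863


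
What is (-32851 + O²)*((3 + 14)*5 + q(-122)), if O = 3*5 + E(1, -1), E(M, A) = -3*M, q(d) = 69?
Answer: -5036878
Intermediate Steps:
O = 12 (O = 3*5 - 3*1 = 15 - 3 = 12)
(-32851 + O²)*((3 + 14)*5 + q(-122)) = (-32851 + 12²)*((3 + 14)*5 + 69) = (-32851 + 144)*(17*5 + 69) = -32707*(85 + 69) = -32707*154 = -5036878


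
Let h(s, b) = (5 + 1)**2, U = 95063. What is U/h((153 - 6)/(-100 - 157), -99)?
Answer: 95063/36 ≈ 2640.6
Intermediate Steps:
h(s, b) = 36 (h(s, b) = 6**2 = 36)
U/h((153 - 6)/(-100 - 157), -99) = 95063/36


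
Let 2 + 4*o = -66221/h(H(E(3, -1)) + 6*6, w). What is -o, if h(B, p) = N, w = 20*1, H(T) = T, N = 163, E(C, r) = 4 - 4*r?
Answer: 66547/652 ≈ 102.07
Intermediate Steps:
E(C, r) = 4 - 4*r
w = 20
h(B, p) = 163
o = -66547/652 (o = -½ + (-66221/163)/4 = -½ + (-66221*1/163)/4 = -½ + (¼)*(-66221/163) = -½ - 66221/652 = -66547/652 ≈ -102.07)
-o = -1*(-66547/652) = 66547/652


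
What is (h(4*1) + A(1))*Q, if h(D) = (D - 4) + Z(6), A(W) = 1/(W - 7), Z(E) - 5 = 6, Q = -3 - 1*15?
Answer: -195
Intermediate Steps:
Q = -18 (Q = -3 - 15 = -18)
Z(E) = 11 (Z(E) = 5 + 6 = 11)
A(W) = 1/(-7 + W)
h(D) = 7 + D (h(D) = (D - 4) + 11 = (-4 + D) + 11 = 7 + D)
(h(4*1) + A(1))*Q = ((7 + 4*1) + 1/(-7 + 1))*(-18) = ((7 + 4) + 1/(-6))*(-18) = (11 - 1/6)*(-18) = (65/6)*(-18) = -195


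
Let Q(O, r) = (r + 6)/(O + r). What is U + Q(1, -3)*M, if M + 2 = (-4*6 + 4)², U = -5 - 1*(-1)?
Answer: -601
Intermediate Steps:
Q(O, r) = (6 + r)/(O + r)
U = -4 (U = -5 + 1 = -4)
M = 398 (M = -2 + (-4*6 + 4)² = -2 + (-24 + 4)² = -2 + (-20)² = -2 + 400 = 398)
U + Q(1, -3)*M = -4 + ((6 - 3)/(1 - 3))*398 = -4 + (3/(-2))*398 = -4 - ½*3*398 = -4 - 3/2*398 = -4 - 597 = -601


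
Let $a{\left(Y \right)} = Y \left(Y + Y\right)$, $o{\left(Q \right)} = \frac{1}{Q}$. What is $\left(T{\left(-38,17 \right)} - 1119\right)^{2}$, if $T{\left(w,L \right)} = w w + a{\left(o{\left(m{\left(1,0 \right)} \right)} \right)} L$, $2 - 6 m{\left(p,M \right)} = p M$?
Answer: $398161$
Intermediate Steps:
$m{\left(p,M \right)} = \frac{1}{3} - \frac{M p}{6}$ ($m{\left(p,M \right)} = \frac{1}{3} - \frac{p M}{6} = \frac{1}{3} - \frac{M p}{6}$)
$a{\left(Y \right)} = 2 Y^{2}$ ($a{\left(Y \right)} = Y 2 Y = 2 Y^{2}$)
$T{\left(w,L \right)} = w^{2} + 18 L$ ($T{\left(w,L \right)} = w w + 2 \left(\frac{1}{\frac{1}{3} - 0 \cdot 1}\right)^{2} L = w^{2} + 2 \left(\frac{1}{\frac{1}{3} + 0}\right)^{2} L = w^{2} + 2 \left(\frac{1}{\frac{1}{3}}\right)^{2} L = w^{2} + 2 \cdot 3^{2} L = w^{2} + 2 \cdot 9 L = w^{2} + 18 L$)
$\left(T{\left(-38,17 \right)} - 1119\right)^{2} = \left(\left(\left(-38\right)^{2} + 18 \cdot 17\right) - 1119\right)^{2} = \left(\left(1444 + 306\right) - 1119\right)^{2} = \left(1750 - 1119\right)^{2} = 631^{2} = 398161$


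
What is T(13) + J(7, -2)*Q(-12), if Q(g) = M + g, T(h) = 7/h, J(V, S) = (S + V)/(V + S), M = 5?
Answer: -84/13 ≈ -6.4615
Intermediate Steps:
J(V, S) = 1 (J(V, S) = (S + V)/(S + V) = 1)
Q(g) = 5 + g
T(13) + J(7, -2)*Q(-12) = 7/13 + 1*(5 - 12) = 7*(1/13) + 1*(-7) = 7/13 - 7 = -84/13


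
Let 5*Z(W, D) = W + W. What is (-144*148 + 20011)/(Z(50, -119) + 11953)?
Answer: -1301/11973 ≈ -0.10866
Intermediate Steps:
Z(W, D) = 2*W/5 (Z(W, D) = (W + W)/5 = (2*W)/5 = 2*W/5)
(-144*148 + 20011)/(Z(50, -119) + 11953) = (-144*148 + 20011)/((2/5)*50 + 11953) = (-21312 + 20011)/(20 + 11953) = -1301/11973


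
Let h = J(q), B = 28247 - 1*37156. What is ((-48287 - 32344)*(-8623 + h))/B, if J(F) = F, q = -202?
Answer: -711568575/8909 ≈ -79871.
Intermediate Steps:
B = -8909 (B = 28247 - 37156 = -8909)
h = -202
((-48287 - 32344)*(-8623 + h))/B = ((-48287 - 32344)*(-8623 - 202))/(-8909) = -80631*(-8825)*(-1/8909) = 711568575*(-1/8909) = -711568575/8909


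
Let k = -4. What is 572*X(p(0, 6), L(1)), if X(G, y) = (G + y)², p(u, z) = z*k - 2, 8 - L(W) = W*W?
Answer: 206492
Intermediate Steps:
L(W) = 8 - W² (L(W) = 8 - W*W = 8 - W²)
p(u, z) = -2 - 4*z (p(u, z) = z*(-4) - 2 = -4*z - 2 = -2 - 4*z)
572*X(p(0, 6), L(1)) = 572*((-2 - 4*6) + (8 - 1*1²))² = 572*((-2 - 24) + (8 - 1*1))² = 572*(-26 + (8 - 1))² = 572*(-26 + 7)² = 572*(-19)² = 572*361 = 206492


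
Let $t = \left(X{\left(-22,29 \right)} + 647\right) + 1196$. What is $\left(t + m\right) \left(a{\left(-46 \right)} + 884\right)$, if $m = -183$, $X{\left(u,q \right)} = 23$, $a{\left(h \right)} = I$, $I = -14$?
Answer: $1464210$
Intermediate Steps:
$a{\left(h \right)} = -14$
$t = 1866$ ($t = \left(23 + 647\right) + 1196 = 670 + 1196 = 1866$)
$\left(t + m\right) \left(a{\left(-46 \right)} + 884\right) = \left(1866 - 183\right) \left(-14 + 884\right) = 1683 \cdot 870 = 1464210$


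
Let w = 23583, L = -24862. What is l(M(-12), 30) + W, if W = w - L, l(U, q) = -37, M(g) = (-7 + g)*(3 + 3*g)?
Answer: 48408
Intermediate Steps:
W = 48445 (W = 23583 - 1*(-24862) = 23583 + 24862 = 48445)
l(M(-12), 30) + W = -37 + 48445 = 48408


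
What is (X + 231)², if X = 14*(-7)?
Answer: 17689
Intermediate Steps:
X = -98
(X + 231)² = (-98 + 231)² = 133² = 17689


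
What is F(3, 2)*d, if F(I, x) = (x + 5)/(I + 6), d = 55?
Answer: 385/9 ≈ 42.778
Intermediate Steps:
F(I, x) = (5 + x)/(6 + I)
F(3, 2)*d = ((5 + 2)/(6 + 3))*55 = (7/9)*55 = 385/9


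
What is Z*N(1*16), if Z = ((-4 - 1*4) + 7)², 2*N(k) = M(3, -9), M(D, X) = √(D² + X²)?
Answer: 3*√10/2 ≈ 4.7434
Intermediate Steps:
N(k) = 3*√10/2 (N(k) = √(3² + (-9)²)/2 = √(9 + 81)/2 = √90/2 = (3*√10)/2 = 3*√10/2)
Z = 1 (Z = ((-4 - 4) + 7)² = (-8 + 7)² = (-1)² = 1)
Z*N(1*16) = 1*(3*√10/2) = 3*√10/2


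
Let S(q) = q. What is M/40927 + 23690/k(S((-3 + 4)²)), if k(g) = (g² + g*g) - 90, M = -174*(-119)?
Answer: -483869251/1800788 ≈ -268.70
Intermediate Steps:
M = 20706
k(g) = -90 + 2*g² (k(g) = (g² + g²) - 90 = 2*g² - 90 = -90 + 2*g²)
M/40927 + 23690/k(S((-3 + 4)²)) = 20706/40927 + 23690/(-90 + 2*((-3 + 4)²)²) = 20706*(1/40927) + 23690/(-90 + 2*(1²)²) = 20706/40927 + 23690/(-90 + 2*1²) = 20706/40927 + 23690/(-90 + 2*1) = 20706/40927 + 23690/(-90 + 2) = 20706/40927 + 23690/(-88) = 20706/40927 + 23690*(-1/88) = 20706/40927 - 11845/44 = -483869251/1800788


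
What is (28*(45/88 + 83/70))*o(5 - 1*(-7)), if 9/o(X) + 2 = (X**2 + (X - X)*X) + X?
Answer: 47043/16940 ≈ 2.7770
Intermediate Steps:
o(X) = 9/(-2 + X + X**2) (o(X) = 9/(-2 + ((X**2 + (X - X)*X) + X)) = 9/(-2 + ((X**2 + 0*X) + X)) = 9/(-2 + ((X**2 + 0) + X)) = 9/(-2 + (X**2 + X)) = 9/(-2 + (X + X**2)) = 9/(-2 + X + X**2))
(28*(45/88 + 83/70))*o(5 - 1*(-7)) = (28*(45/88 + 83/70))*(9/(-2 + (5 - 1*(-7)) + (5 - 1*(-7))**2)) = (28*(45*(1/88) + 83*(1/70)))*(9/(-2 + (5 + 7) + (5 + 7)**2)) = (28*(45/88 + 83/70))*(9/(-2 + 12 + 12**2)) = (28*(5227/3080))*(9/(-2 + 12 + 144)) = 5227*(9/154)/110 = 5227*(9*(1/154))/110 = (5227/110)*(9/154) = 47043/16940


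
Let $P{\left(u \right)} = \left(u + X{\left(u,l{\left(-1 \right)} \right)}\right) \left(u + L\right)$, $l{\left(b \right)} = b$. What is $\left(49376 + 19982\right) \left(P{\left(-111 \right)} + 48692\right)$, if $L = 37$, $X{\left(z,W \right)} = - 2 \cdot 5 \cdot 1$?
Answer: $3998211268$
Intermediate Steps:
$X{\left(z,W \right)} = -10$ ($X{\left(z,W \right)} = \left(-2\right) 5 = -10$)
$P{\left(u \right)} = \left(-10 + u\right) \left(37 + u\right)$ ($P{\left(u \right)} = \left(u - 10\right) \left(u + 37\right) = \left(-10 + u\right) \left(37 + u\right)$)
$\left(49376 + 19982\right) \left(P{\left(-111 \right)} + 48692\right) = \left(49376 + 19982\right) \left(\left(-370 + \left(-111\right)^{2} + 27 \left(-111\right)\right) + 48692\right) = 69358 \left(\left(-370 + 12321 - 2997\right) + 48692\right) = 69358 \left(8954 + 48692\right) = 69358 \cdot 57646 = 3998211268$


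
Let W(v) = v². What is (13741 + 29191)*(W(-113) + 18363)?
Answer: 1336559024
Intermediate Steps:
(13741 + 29191)*(W(-113) + 18363) = (13741 + 29191)*((-113)² + 18363) = 42932*(12769 + 18363) = 42932*31132 = 1336559024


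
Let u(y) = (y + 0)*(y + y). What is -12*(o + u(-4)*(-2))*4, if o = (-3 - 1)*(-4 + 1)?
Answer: 2496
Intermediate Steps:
o = 12 (o = -4*(-3) = 12)
u(y) = 2*y² (u(y) = y*(2*y) = 2*y²)
-12*(o + u(-4)*(-2))*4 = -12*(12 + (2*(-4)²)*(-2))*4 = -12*(12 + (2*16)*(-2))*4 = -12*(12 + 32*(-2))*4 = -12*(12 - 64)*4 = -12*(-52)*4 = 624*4 = 2496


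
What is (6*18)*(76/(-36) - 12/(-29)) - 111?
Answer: -8535/29 ≈ -294.31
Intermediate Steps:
(6*18)*(76/(-36) - 12/(-29)) - 111 = 108*(76*(-1/36) - 12*(-1/29)) - 111 = 108*(-19/9 + 12/29) - 111 = 108*(-443/261) - 111 = -5316/29 - 111 = -8535/29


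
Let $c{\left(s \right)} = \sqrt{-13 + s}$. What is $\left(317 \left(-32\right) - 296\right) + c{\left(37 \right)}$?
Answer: $-10440 + 2 \sqrt{6} \approx -10435.0$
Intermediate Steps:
$\left(317 \left(-32\right) - 296\right) + c{\left(37 \right)} = \left(317 \left(-32\right) - 296\right) + \sqrt{-13 + 37} = \left(-10144 - 296\right) + \sqrt{24} = -10440 + 2 \sqrt{6}$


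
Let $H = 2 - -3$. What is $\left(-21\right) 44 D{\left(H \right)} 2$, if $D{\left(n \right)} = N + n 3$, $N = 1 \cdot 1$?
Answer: $-29568$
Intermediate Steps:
$N = 1$
$H = 5$ ($H = 2 + 3 = 5$)
$D{\left(n \right)} = 1 + 3 n$ ($D{\left(n \right)} = 1 + n 3 = 1 + 3 n$)
$\left(-21\right) 44 D{\left(H \right)} 2 = \left(-21\right) 44 \left(1 + 3 \cdot 5\right) 2 = - 924 \left(1 + 15\right) 2 = - 924 \cdot 16 \cdot 2 = \left(-924\right) 32 = -29568$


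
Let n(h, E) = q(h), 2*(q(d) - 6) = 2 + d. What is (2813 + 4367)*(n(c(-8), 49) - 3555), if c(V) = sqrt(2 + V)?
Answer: -25474640 + 3590*I*sqrt(6) ≈ -2.5475e+7 + 8793.7*I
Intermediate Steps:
q(d) = 7 + d/2 (q(d) = 6 + (2 + d)/2 = 6 + (1 + d/2) = 7 + d/2)
n(h, E) = 7 + h/2
(2813 + 4367)*(n(c(-8), 49) - 3555) = (2813 + 4367)*((7 + sqrt(2 - 8)/2) - 3555) = 7180*((7 + sqrt(-6)/2) - 3555) = 7180*((7 + (I*sqrt(6))/2) - 3555) = 7180*((7 + I*sqrt(6)/2) - 3555) = 7180*(-3548 + I*sqrt(6)/2) = -25474640 + 3590*I*sqrt(6)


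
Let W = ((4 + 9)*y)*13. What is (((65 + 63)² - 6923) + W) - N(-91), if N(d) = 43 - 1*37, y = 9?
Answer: 10976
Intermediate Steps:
N(d) = 6 (N(d) = 43 - 37 = 6)
W = 1521 (W = ((4 + 9)*9)*13 = (13*9)*13 = 117*13 = 1521)
(((65 + 63)² - 6923) + W) - N(-91) = (((65 + 63)² - 6923) + 1521) - 1*6 = ((128² - 6923) + 1521) - 6 = ((16384 - 6923) + 1521) - 6 = (9461 + 1521) - 6 = 10982 - 6 = 10976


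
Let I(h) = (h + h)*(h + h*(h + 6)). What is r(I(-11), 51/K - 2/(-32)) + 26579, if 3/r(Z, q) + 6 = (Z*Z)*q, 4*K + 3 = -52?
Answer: 454095463919/17084746 ≈ 26579.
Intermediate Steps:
I(h) = 2*h*(h + h*(6 + h)) (I(h) = (2*h)*(h + h*(6 + h)) = 2*h*(h + h*(6 + h)))
K = -55/4 (K = -¾ + (¼)*(-52) = -¾ - 13 = -55/4 ≈ -13.750)
r(Z, q) = 3/(-6 + q*Z²) (r(Z, q) = 3/(-6 + (Z*Z)*q) = 3/(-6 + Z²*q) = 3/(-6 + q*Z²))
r(I(-11), 51/K - 2/(-32)) + 26579 = 3/(-6 + (51/(-55/4) - 2/(-32))*(2*(-11)²*(7 - 11))²) + 26579 = 3/(-6 + (51*(-4/55) - 2*(-1/32))*(2*121*(-4))²) + 26579 = 3/(-6 + (-204/55 + 1/16)*(-968)²) + 26579 = 3/(-6 - 3209/880*937024) + 26579 = 3/(-6 - 17084716/5) + 26579 = 3/(-17084746/5) + 26579 = 3*(-5/17084746) + 26579 = -15/17084746 + 26579 = 454095463919/17084746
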